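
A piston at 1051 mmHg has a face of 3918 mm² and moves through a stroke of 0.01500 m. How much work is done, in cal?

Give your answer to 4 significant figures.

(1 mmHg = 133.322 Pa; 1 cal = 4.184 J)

1051 mmHg → 140121 Pa
3918 mm² → 0.003918 m²
F = P × A = 140121 × 0.003918 = 548.994 N
W = F × d = 548.994 × 0.015 = 8.23491 J
In cal: 8.23491 / 4.184 = 1.96819 cal

1.968 cal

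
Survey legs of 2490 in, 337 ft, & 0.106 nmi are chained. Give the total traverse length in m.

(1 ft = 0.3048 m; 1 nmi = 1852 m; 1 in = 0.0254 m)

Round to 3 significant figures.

2490 in × 0.0254 → 63.246 m
337 ft × 0.3048 → 102.718 m
0.106 nmi × 1852 → 196.312 m
Sum: 63.246 + 102.718 + 196.312 = 362.276 m

362 m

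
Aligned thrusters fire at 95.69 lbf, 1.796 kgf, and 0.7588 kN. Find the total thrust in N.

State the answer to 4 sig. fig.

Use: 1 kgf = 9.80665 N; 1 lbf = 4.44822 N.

95.69 lbf × 4.44822 = 425.65 N
1.796 kgf × 9.80665 = 17.6127 N
0.7588 kN × 1000 = 758.8 N
Total: 425.65 + 17.6127 + 758.8 = 1202.06 N

1202 N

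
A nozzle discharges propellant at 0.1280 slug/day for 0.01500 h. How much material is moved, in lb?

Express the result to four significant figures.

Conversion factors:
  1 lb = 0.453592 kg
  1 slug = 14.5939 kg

0.002574 lb

0.1280 slug/day → 2.16206×10⁻⁵ kg/s
0.01500 h → 54 s
m = ṁ × t = 2.16206×10⁻⁵ × 54 = 0.00116751 kg
In lb: 0.00116751 / 0.453592 = 0.00257392 lb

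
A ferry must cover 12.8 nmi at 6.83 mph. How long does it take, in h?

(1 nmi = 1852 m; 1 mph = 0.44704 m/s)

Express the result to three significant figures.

12.8 nmi × 1852 = 23705.6 m
6.83 mph × 0.44704 = 3.05328 m/s
t = d / v = 23705.6 m / 3.05328 m/s = 7763.98 s
7763.98 s ÷ (3600 s/h) = 2.15666 h

2.16 h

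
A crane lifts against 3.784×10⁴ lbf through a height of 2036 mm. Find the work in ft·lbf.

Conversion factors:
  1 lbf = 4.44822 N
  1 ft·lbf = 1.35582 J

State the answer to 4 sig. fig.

2.528×10⁵ ft·lbf

3.784×10⁴ lbf × 4.44822 → 168321 N
2036 mm × 0.001 → 2.036 m
W = F × d = 168321 N × 2.036 m = 342702 J
342702 J ÷ (1.35582 J/ft·lbf) = 252764 ft·lbf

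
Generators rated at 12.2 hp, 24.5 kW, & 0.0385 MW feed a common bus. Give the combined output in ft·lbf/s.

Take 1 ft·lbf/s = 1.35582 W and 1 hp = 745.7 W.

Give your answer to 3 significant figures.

5.32×10⁴ ft·lbf/s

12.2 hp × 745.7 = 9097.54 W
24.5 kW × 1000 = 24500 W
0.0385 MW × 1000000 = 38500 W
Total: 9097.54 + 24500 + 38500 = 72097.5 W
In ft·lbf/s: 72097.5 / 1.35582 = 53176.3 ft·lbf/s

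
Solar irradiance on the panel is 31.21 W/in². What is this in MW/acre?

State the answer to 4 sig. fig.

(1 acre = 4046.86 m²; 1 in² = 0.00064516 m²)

195.8 MW/acre

31.21 W/in² ÷ 0.00064516 m²/in² = 48375.6 W/m²
48375.6 W/m² ÷ 1000000 W/MW × 4046.86 m²/acre = 195.769 MW/acre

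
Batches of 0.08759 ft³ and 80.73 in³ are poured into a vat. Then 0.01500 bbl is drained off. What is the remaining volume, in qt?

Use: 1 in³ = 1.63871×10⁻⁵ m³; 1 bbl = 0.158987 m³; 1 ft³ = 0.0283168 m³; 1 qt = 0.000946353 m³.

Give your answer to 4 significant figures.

0.08759 ft³ × 0.0283168 = 0.00248027 m³
80.73 in³ × 1.63871×10⁻⁵ = 0.00132293 m³
0.01500 bbl × 0.158987 = 0.0023848 m³
Net: 0.00248027 + 0.00132293 − 0.0023848 = 0.0014184 m³
In qt: 0.0014184 / 0.000946353 = 1.49881 qt

1.499 qt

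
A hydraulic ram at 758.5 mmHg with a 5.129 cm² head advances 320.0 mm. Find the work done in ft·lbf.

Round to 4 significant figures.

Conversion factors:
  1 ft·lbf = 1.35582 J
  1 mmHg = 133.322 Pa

12.24 ft·lbf

758.5 mmHg → 101125 Pa
5.129 cm² → 5.129×10⁻⁴ m²
F = P × A = 101125 × 5.129×10⁻⁴ = 51.867 N
320.0 mm → 0.32 m
W = F × d = 51.867 × 0.32 = 16.5974 J
In ft·lbf: 16.5974 / 1.35582 = 12.2416 ft·lbf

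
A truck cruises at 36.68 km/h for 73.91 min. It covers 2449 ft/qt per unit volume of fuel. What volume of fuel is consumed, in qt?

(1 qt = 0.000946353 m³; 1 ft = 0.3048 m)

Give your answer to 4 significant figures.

60.53 qt

36.68 km/h → 10.1889 m/s
73.91 min → 4434.6 s
d = v × t = 10.1889 × 4434.6 = 45183.7 m
2449 ft/qt → 788770 m/m³
V = d / (distance per unit fuel) = 45183.7 / 788770 = 0.0572837 m³
In qt: 0.0572837 / 0.000946353 = 60.531 qt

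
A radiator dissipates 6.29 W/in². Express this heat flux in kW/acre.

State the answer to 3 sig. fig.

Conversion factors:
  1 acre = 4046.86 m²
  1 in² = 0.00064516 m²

3.95×10⁴ kW/acre

6.29 W/in² ÷ 0.00064516 m²/in² = 9749.52 W/m²
9749.52 W/m² ÷ 1000 W/kW × 4046.86 m²/acre = 39454.9 kW/acre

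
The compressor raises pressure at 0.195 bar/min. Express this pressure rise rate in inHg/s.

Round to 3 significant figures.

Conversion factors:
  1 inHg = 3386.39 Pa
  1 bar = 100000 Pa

0.195 bar/min × 100000 Pa/bar ÷ 60 s/min = 325 Pa/s
325 Pa/s ÷ 3386.39 Pa/inHg = 0.0959724 inHg/s

0.0960 inHg/s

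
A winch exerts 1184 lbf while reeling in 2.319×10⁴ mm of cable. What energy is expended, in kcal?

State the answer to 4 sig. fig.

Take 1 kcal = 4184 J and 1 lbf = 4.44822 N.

29.19 kcal

1184 lbf × 4.44822 = 5266.69 N
2.319×10⁴ mm × 0.001 = 23.19 m
W = F × d = 5266.69 N × 23.19 m = 122135 J
122135 J ÷ (4184 J/kcal) = 29.191 kcal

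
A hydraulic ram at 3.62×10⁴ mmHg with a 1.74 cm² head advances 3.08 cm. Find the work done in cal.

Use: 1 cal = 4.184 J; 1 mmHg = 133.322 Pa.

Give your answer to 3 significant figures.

6.18 cal

3.62×10⁴ mmHg → 4.82626×10⁶ Pa
1.74 cm² → 1.74×10⁻⁴ m²
F = P × A = 4.82626×10⁶ × 1.74×10⁻⁴ = 839.769 N
3.08 cm → 0.0308 m
W = F × d = 839.769 × 0.0308 = 25.8649 J
In cal: 25.8649 / 4.184 = 6.18186 cal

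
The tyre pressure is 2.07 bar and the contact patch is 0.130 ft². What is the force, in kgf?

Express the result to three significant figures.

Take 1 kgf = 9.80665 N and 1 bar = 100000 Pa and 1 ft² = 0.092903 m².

2.07 bar × 100000 → 207000 Pa
0.130 ft² × 0.092903 → 0.0120774 m²
F = P × A = 207000 Pa × 0.0120774 m² = 2500.02 N
2500.02 N ÷ (9.80665 N/kgf) = 254.931 kgf

255 kgf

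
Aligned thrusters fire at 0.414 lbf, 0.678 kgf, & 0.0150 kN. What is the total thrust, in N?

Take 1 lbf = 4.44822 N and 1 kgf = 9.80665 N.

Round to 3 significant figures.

23.5 N

0.414 lbf × 4.44822 → 1.84156 N
0.678 kgf × 9.80665 → 6.64891 N
0.0150 kN × 1000 → 15 N
Sum: 1.84156 + 6.64891 + 15 = 23.4905 N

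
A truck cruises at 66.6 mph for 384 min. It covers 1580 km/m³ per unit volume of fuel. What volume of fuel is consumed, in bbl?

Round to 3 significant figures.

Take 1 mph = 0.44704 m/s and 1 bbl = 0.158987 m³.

2.73 bbl

66.6 mph → 29.7729 m/s
384 min → 23040 s
d = v × t = 29.7729 × 23040 = 685968 m
1580 km/m³ → 1.58×10⁶ m/m³
V = d / (distance per unit fuel) = 685968 / 1.58×10⁶ = 0.434157 m³
In bbl: 0.434157 / 0.158987 = 2.73077 bbl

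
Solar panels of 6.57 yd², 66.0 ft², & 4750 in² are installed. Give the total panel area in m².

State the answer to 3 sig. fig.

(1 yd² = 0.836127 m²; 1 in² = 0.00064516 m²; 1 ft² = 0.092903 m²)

14.7 m²

6.57 yd² × 0.836127 = 5.49335 m²
66.0 ft² × 0.092903 = 6.1316 m²
4750 in² × 0.00064516 = 3.06451 m²
Sum: 5.49335 + 6.1316 + 3.06451 = 14.6895 m²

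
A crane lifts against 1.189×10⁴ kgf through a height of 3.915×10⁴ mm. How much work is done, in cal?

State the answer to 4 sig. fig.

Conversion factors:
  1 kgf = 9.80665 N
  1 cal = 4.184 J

1.189×10⁴ kgf × 9.80665 → 116601 N
3.915×10⁴ mm × 0.001 → 39.15 m
W = F × d = 116601 N × 39.15 m = 4.56493×10⁶ J
4.56493×10⁶ J ÷ (4.184 J/cal) = 1.09104×10⁶ cal

1.091×10⁶ cal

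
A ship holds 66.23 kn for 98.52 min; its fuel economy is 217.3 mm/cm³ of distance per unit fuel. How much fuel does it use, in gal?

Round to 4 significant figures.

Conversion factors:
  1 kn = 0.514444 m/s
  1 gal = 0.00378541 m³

244.8 gal

66.23 kn → 34.0716 m/s
98.52 min → 5911.2 s
d = v × t = 34.0716 × 5911.2 = 201404 m
217.3 mm/cm³ → 217300 m/m³
V = d / (distance per unit fuel) = 201404 / 217300 = 0.926848 m³
In gal: 0.926848 / 0.00378541 = 244.847 gal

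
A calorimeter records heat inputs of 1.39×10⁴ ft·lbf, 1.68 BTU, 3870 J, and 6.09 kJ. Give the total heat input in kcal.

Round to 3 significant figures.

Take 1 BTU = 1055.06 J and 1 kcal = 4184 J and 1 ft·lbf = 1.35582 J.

1.39×10⁴ ft·lbf × 1.35582 → 18845.9 J
1.68 BTU × 1055.06 → 1772.5 J
3870 J (already J)
6.09 kJ × 1000 → 6090 J
Sum: 18845.9 + 1772.5 + 3870 + 6090 = 30578.4 J
In kcal: 30578.4 / 4184 = 7.30841 kcal

7.31 kcal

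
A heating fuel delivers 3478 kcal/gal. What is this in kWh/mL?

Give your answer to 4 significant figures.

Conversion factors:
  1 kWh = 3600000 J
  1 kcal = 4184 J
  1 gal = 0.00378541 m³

0.001068 kWh/mL

3478 kcal/gal × 4184 J/kcal ÷ 0.00378541 m³/gal = 3.84422×10⁹ J/m³
3.84422×10⁹ J/m³ ÷ 3600000 J/kWh × 10⁻⁶ m³/mL = 0.00106784 kWh/mL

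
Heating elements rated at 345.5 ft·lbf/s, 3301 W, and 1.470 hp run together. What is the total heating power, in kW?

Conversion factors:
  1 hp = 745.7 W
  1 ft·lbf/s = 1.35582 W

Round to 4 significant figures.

4.866 kW

345.5 ft·lbf/s × 1.35582 = 468.436 W
3301 W (already W)
1.470 hp × 745.7 = 1096.18 W
Sum: 468.436 + 3301 + 1096.18 = 4865.62 W
In kW: 4865.62 / 1000 = 4.86562 kW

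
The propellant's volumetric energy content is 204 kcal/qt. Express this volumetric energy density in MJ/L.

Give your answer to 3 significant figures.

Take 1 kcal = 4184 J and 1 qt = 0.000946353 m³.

204 kcal/qt × 4184 J/kcal ÷ 0.000946353 m³/qt = 9.01921×10⁸ J/m³
9.01921×10⁸ J/m³ ÷ 1000000 J/MJ × 0.001 m³/L = 0.901921 MJ/L

0.902 MJ/L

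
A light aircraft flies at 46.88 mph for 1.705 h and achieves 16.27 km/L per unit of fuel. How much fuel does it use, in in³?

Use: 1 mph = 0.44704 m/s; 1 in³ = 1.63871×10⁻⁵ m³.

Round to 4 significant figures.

46.88 mph → 20.9572 m/s
1.705 h → 6138 s
d = v × t = 20.9572 × 6138 = 128635 m
16.27 km/L → 1.627×10⁷ m/m³
V = d / (distance per unit fuel) = 128635 / 1.627×10⁷ = 0.00790627 m³
In in³: 0.00790627 / 1.63871×10⁻⁵ = 482.469 in³

482.5 in³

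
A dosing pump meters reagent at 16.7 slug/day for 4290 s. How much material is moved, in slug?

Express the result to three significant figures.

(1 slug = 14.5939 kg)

16.7 slug/day → 0.00282081 kg/s
m = ṁ × t = 0.00282081 × 4290 = 12.1013 kg
In slug: 12.1013 / 14.5939 = 0.829203 slug

0.829 slug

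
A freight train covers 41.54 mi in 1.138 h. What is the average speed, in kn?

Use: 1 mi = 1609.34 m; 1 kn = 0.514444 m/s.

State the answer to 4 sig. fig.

31.72 kn

41.54 mi × 1609.34 = 66852 m
1.138 h × 3600 = 4096.8 s
v = d / t = 66852 m / 4096.8 s = 16.3181 m/s
16.3181 m/s ÷ (0.514444 m/s/kn) = 31.7199 kn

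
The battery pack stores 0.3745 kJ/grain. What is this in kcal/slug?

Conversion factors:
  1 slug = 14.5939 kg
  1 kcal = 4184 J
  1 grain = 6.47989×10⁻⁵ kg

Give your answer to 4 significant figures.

0.3745 kJ/grain × 1000 J/kJ ÷ 6.47989×10⁻⁵ kg/grain = 5.77942×10⁶ J/kg
5.77942×10⁶ J/kg ÷ 4184 J/kcal × 14.5939 kg/slug = 20158.8 kcal/slug

2.016×10⁴ kcal/slug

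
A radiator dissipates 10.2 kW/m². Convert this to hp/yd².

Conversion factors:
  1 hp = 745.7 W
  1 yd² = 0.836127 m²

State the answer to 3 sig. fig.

10.2 kW/m² × 1000 W/kW = 10200 W/m²
10200 W/m² ÷ 745.7 W/hp × 0.836127 m²/yd² = 11.4369 hp/yd²

11.4 hp/yd²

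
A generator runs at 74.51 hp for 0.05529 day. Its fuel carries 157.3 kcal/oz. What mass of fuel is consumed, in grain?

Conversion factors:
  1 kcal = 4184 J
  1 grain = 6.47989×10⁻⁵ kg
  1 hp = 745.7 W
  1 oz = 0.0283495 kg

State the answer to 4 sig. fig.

1.764×10⁵ grain

74.51 hp → 55562.1 W
0.05529 day → 4777.06 s
E = P × t = 55562.1 × 4777.06 = 2.65423×10⁸ J
157.3 kcal/oz → 2.32153×10⁷ J/kg
m = E / e_s = 2.65423×10⁸ / 2.32153×10⁷ = 11.4331 kg
In grain: 11.4331 / 6.47989×10⁻⁵ = 176440 grain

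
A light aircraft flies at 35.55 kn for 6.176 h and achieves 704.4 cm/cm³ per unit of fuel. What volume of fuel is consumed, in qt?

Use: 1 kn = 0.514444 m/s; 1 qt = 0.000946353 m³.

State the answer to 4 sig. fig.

61.00 qt

35.55 kn → 18.2885 m/s
6.176 h → 22233.6 s
d = v × t = 18.2885 × 22233.6 = 406619 m
704.4 cm/cm³ → 7.044×10⁶ m/m³
V = d / (distance per unit fuel) = 406619 / 7.044×10⁶ = 0.0577256 m³
In qt: 0.0577256 / 0.000946353 = 60.998 qt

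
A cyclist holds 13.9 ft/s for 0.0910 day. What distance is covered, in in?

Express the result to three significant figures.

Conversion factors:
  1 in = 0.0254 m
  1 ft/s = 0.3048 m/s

13.9 ft/s × 0.3048 → 4.23672 m/s
0.0910 day × 86400 → 7862.4 s
d = v × t = 4.23672 m/s × 7862.4 s = 33310.8 m
33310.8 m ÷ (0.0254 m/in) = 1.31145×10⁶ in

1.31×10⁶ in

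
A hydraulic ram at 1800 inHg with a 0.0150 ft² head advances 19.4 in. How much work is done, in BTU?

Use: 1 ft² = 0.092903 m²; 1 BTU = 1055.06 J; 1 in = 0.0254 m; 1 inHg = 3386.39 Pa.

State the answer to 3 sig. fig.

3.97 BTU

1800 inHg → 6.0955×10⁶ Pa
0.0150 ft² → 0.00139354 m²
F = P × A = 6.0955×10⁶ × 0.00139354 = 8494.32 N
19.4 in → 0.49276 m
W = F × d = 8494.32 × 0.49276 = 4185.66 J
In BTU: 4185.66 / 1055.06 = 3.96722 BTU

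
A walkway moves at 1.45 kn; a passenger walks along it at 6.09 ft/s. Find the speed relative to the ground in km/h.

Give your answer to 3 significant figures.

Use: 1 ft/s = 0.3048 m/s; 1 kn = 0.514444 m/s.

1.45 kn × 0.514444 = 0.745944 m/s
6.09 ft/s × 0.3048 = 1.85623 m/s
Total: 0.745944 + 1.85623 = 2.60217 m/s
In km/h: 2.60217 / (1/3.6) = 9.36781 km/h

9.37 km/h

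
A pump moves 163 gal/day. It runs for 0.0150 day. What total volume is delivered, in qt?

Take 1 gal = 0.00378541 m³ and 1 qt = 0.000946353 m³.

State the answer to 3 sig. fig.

163 gal/day → 7.14146×10⁻⁶ m³/s
0.0150 day → 1296 s
V = Q × t = 7.14146×10⁻⁶ × 1296 = 0.00925533 m³
In qt: 0.00925533 / 0.000946353 = 9.78 qt

9.78 qt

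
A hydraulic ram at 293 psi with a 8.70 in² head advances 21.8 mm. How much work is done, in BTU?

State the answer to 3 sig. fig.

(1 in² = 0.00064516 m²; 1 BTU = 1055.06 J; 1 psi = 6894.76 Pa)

293 psi → 2.02016×10⁶ Pa
8.70 in² → 0.00561289 m²
F = P × A = 2.02016×10⁶ × 0.00561289 = 11338.9 N
21.8 mm → 0.0218 m
W = F × d = 11338.9 × 0.0218 = 247.188 J
In BTU: 247.188 / 1055.06 = 0.234288 BTU

0.234 BTU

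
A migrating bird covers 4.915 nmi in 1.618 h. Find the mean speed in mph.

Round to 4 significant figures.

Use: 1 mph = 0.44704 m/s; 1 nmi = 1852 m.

3.496 mph

4.915 nmi × 1852 = 9102.58 m
1.618 h × 3600 = 5824.8 s
v = d / t = 9102.58 m / 5824.8 s = 1.56273 m/s
1.56273 m/s ÷ (0.44704 m/s/mph) = 3.49573 mph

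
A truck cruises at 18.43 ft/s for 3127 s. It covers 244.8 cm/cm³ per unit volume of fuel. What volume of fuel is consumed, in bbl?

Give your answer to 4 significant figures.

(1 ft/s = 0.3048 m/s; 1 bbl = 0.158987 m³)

18.43 ft/s → 5.61746 m/s
d = v × t = 5.61746 × 3127 = 17565.8 m
244.8 cm/cm³ → 2.448×10⁶ m/m³
V = d / (distance per unit fuel) = 17565.8 / 2.448×10⁶ = 0.00717557 m³
In bbl: 0.00717557 / 0.158987 = 0.0451331 bbl

0.04513 bbl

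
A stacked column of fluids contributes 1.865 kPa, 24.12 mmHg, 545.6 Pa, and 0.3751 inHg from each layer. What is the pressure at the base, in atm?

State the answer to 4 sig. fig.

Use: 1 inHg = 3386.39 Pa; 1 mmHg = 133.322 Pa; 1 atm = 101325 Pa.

0.06806 atm

1.865 kPa × 1000 → 1865 Pa
24.12 mmHg × 133.322 → 3215.73 Pa
545.6 Pa (already Pa)
0.3751 inHg × 3386.39 → 1270.23 Pa
Combined: 1865 + 3215.73 + 545.6 + 1270.23 = 6896.56 Pa
In atm: 6896.56 / 101325 = 0.0680638 atm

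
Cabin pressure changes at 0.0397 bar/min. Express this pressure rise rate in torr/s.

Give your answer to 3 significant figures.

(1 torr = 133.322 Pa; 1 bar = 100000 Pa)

0.0397 bar/min × 100000 Pa/bar ÷ 60 s/min = 66.1667 Pa/s
66.1667 Pa/s ÷ 133.322 Pa/torr = 0.496292 torr/s

0.496 torr/s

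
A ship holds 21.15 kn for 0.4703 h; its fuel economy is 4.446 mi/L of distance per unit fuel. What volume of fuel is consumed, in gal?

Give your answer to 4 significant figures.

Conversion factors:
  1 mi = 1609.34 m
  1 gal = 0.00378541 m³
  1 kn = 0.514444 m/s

21.15 kn → 10.8805 m/s
0.4703 h → 1693.08 s
d = v × t = 10.8805 × 1693.08 = 18421.6 m
4.446 mi/L → 7.15513×10⁶ m/m³
V = d / (distance per unit fuel) = 18421.6 / 7.15513×10⁶ = 0.0025746 m³
In gal: 0.0025746 / 0.00378541 = 0.680138 gal

0.6801 gal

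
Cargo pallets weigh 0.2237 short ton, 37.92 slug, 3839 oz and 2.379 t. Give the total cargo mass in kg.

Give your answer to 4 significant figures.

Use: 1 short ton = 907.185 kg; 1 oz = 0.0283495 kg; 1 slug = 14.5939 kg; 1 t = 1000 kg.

3244 kg

0.2237 short ton × 907.185 = 202.937 kg
37.92 slug × 14.5939 = 553.401 kg
3839 oz × 0.0283495 = 108.834 kg
2.379 t × 1000 = 2379 kg
Combined: 202.937 + 553.401 + 108.834 + 2379 = 3244.17 kg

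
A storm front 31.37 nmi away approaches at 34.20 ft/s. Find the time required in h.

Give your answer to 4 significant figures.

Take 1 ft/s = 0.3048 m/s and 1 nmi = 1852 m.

31.37 nmi × 1852 → 58097.2 m
34.20 ft/s × 0.3048 → 10.4242 m/s
t = d / v = 58097.2 m / 10.4242 m/s = 5573.3 s
5573.3 s ÷ (3600 s/h) = 1.54814 h

1.548 h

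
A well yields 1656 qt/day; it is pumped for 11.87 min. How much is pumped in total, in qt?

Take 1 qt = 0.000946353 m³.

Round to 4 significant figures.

13.65 qt

1656 qt/day → 1.81384×10⁻⁵ m³/s
11.87 min → 712.2 s
V = Q × t = 1.81384×10⁻⁵ × 712.2 = 0.0129182 m³
In qt: 0.0129182 / 0.000946353 = 13.6505 qt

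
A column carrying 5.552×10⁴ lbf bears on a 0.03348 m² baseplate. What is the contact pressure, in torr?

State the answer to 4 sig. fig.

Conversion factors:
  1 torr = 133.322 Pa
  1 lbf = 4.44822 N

5.552×10⁴ lbf × 4.44822 = 246965 N
P = F / A = 246965 N / 0.03348 m² = 7.37649×10⁶ Pa
7.37649×10⁶ Pa ÷ (133.322 Pa/torr) = 55328.4 torr

5.533×10⁴ torr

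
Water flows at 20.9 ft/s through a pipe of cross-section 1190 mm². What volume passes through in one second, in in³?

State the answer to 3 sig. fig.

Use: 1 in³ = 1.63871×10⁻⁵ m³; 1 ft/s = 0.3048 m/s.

463 in³

20.9 ft/s × 0.3048 = 6.37032 m/s
1190 mm² × 10⁻⁶ = 0.00119 m²
V = v × A × t = 6.37032 m/s × 0.00119 m² × 1 s = 0.00758068 m³
0.00758068 m³ ÷ (1.63871×10⁻⁵ m³/in³) = 462.6 in³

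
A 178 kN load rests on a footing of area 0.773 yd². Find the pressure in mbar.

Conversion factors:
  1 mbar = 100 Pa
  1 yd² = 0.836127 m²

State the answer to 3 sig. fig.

2750 mbar

178 kN × 1000 → 178000 N
0.773 yd² × 0.836127 → 0.646326 m²
P = F / A = 178000 N / 0.646326 m² = 275403 Pa
275403 Pa ÷ (100 Pa/mbar) = 2754.03 mbar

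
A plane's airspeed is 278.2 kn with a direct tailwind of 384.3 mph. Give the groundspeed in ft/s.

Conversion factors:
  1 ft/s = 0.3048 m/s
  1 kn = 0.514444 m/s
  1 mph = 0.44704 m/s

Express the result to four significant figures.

1033 ft/s

278.2 kn × 0.514444 = 143.118 m/s
384.3 mph × 0.44704 = 171.797 m/s
Combined: 143.118 + 171.797 = 314.915 m/s
In ft/s: 314.915 / 0.3048 = 1033.19 ft/s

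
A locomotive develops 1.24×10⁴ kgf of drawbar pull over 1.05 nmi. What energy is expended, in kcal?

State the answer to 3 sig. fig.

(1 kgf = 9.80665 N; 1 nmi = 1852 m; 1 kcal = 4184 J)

1.24×10⁴ kgf × 9.80665 → 121602 N
1.05 nmi × 1852 → 1944.6 m
W = F × d = 121602 N × 1944.6 m = 2.36467×10⁸ J
2.36467×10⁸ J ÷ (4184 J/kcal) = 56517 kcal

5.65×10⁴ kcal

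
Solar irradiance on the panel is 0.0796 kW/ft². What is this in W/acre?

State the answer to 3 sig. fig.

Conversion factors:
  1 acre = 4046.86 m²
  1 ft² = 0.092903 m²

0.0796 kW/ft² × 1000 W/kW ÷ 0.092903 m²/ft² = 856.808 W/m²
856.808 W/m² × 4046.86 m²/acre = 3.46738×10⁶ W/acre

3.47×10⁶ W/acre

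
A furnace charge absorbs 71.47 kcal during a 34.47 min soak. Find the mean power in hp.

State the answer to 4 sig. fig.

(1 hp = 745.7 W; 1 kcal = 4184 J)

0.1939 hp

71.47 kcal × 4184 → 299030 J
34.47 min × 60 → 2068.2 s
P = E / t = 299030 J / 2068.2 s = 144.585 W
144.585 W ÷ (745.7 W/hp) = 0.193892 hp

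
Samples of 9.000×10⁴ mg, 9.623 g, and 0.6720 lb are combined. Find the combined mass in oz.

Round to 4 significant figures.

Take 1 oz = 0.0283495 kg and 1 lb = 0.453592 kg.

9.000×10⁴ mg × 10⁻⁶ → 0.09 kg
9.623 g × 0.001 → 0.009623 kg
0.6720 lb × 0.453592 → 0.304814 kg
Sum: 0.09 + 0.009623 + 0.304814 = 0.404437 kg
In oz: 0.404437 / 0.0283495 = 14.2661 oz

14.27 oz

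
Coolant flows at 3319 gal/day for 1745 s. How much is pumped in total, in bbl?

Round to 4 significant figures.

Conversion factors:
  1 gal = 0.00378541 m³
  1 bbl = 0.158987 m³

3319 gal/day → 1.45414×10⁻⁴ m³/s
V = Q × t = 1.45414×10⁻⁴ × 1745 = 0.253747 m³
In bbl: 0.253747 / 0.158987 = 1.59602 bbl

1.596 bbl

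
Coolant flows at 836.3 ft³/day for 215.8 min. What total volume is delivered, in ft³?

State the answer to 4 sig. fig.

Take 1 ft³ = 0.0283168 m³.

836.3 ft³/day → 2.7409×10⁻⁴ m³/s
215.8 min → 12948 s
V = Q × t = 2.7409×10⁻⁴ × 12948 = 3.54892 m³
In ft³: 3.54892 / 0.0283168 = 125.329 ft³

125.3 ft³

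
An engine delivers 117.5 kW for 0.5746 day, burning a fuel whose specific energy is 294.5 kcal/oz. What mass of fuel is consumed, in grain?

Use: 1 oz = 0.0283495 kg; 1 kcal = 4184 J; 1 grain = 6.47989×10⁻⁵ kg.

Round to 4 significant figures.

2.071×10⁶ grain

117.5 kW → 117500 W
0.5746 day → 49645.4 s
E = P × t = 117500 × 49645.4 = 5.83333×10⁹ J
294.5 kcal/oz → 4.34642×10⁷ J/kg
m = E / e_s = 5.83333×10⁹ / 4.34642×10⁷ = 134.21 kg
In grain: 134.21 / 6.47989×10⁻⁵ = 2.07118×10⁶ grain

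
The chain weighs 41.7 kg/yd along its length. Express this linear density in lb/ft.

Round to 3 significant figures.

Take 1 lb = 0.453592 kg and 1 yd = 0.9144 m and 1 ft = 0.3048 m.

30.6 lb/ft

41.7 kg/yd ÷ 0.9144 m/yd = 45.6037 kg/m
45.6037 kg/m ÷ 0.453592 kg/lb × 0.3048 m/ft = 30.6443 lb/ft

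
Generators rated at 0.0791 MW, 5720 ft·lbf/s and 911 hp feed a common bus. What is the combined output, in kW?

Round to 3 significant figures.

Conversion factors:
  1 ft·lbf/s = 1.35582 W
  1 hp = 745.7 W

766 kW

0.0791 MW × 1000000 = 79100 W
5720 ft·lbf/s × 1.35582 = 7755.29 W
911 hp × 745.7 = 679333 W
Total: 79100 + 7755.29 + 679333 = 766188 W
In kW: 766188 / 1000 = 766.188 kW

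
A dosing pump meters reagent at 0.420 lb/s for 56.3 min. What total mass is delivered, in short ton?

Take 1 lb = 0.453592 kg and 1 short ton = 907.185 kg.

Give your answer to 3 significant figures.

0.709 short ton

0.420 lb/s → 0.190509 kg/s
56.3 min → 3378 s
m = ṁ × t = 0.190509 × 3378 = 643.539 kg
In short ton: 643.539 / 907.185 = 0.70938 short ton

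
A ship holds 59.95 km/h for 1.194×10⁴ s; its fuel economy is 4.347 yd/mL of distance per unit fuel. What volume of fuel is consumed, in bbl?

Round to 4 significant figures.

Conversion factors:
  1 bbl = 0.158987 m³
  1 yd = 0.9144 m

0.3146 bbl

59.95 km/h → 16.6528 m/s
d = v × t = 16.6528 × 11940 = 198834 m
4.347 yd/mL → 3.9749×10⁶ m/m³
V = d / (distance per unit fuel) = 198834 / 3.9749×10⁶ = 0.0500224 m³
In bbl: 0.0500224 / 0.158987 = 0.314632 bbl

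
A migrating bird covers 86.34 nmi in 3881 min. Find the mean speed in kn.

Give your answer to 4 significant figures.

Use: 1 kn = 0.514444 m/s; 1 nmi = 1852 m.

1.335 kn

86.34 nmi × 1852 = 159902 m
3881 min × 60 = 232860 s
v = d / t = 159902 m / 232860 s = 0.686687 m/s
0.686687 m/s ÷ (0.514444 m/s/kn) = 1.33481 kn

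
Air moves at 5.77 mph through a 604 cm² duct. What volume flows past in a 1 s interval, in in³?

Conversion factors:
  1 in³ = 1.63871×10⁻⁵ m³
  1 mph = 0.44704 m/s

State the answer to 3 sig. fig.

9510 in³

5.77 mph × 0.44704 → 2.57942 m/s
604 cm² × 0.0001 → 0.0604 m²
V = v × A × t = 2.57942 m/s × 0.0604 m² × 1 s = 0.155797 m³
0.155797 m³ ÷ (1.63871×10⁻⁵ m³/in³) = 9507.3 in³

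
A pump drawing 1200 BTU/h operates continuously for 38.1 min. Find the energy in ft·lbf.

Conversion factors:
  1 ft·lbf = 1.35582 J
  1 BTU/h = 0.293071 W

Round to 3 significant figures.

5.93×10⁵ ft·lbf

1200 BTU/h × 0.293071 → 351.685 W
38.1 min × 60 → 2286 s
E = P × t = 351.685 W × 2286 s = 803952 J
803952 J ÷ (1.35582 J/ft·lbf) = 592964 ft·lbf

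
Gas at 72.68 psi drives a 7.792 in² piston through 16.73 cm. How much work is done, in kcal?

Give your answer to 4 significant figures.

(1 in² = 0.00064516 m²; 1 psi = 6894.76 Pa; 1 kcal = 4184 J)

0.1007 kcal

72.68 psi → 501111 Pa
7.792 in² → 0.00502709 m²
F = P × A = 501111 × 0.00502709 = 2519.13 N
16.73 cm → 0.1673 m
W = F × d = 2519.13 × 0.1673 = 421.45 J
In kcal: 421.45 / 4184 = 0.100729 kcal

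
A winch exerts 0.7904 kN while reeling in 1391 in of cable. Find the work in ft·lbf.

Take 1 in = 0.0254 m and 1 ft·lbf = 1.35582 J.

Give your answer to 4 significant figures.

0.7904 kN × 1000 = 790.4 N
1391 in × 0.0254 = 35.3314 m
W = F × d = 790.4 N × 35.3314 m = 27925.9 J
27925.9 J ÷ (1.35582 J/ft·lbf) = 20597.1 ft·lbf

2.060×10⁴ ft·lbf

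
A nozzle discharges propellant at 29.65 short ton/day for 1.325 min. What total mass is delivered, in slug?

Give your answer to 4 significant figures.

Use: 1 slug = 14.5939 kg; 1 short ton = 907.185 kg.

1.696 slug

29.65 short ton/day → 0.31132 kg/s
1.325 min → 79.5 s
m = ṁ × t = 0.31132 × 79.5 = 24.7499 kg
In slug: 24.7499 / 14.5939 = 1.69591 slug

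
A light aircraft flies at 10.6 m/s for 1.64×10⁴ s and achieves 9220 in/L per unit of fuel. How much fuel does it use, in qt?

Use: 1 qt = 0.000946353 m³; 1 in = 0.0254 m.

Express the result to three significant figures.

784 qt

d = v × t = 10.6 × 16400 = 173840 m
9220 in/L → 234188 m/m³
V = d / (distance per unit fuel) = 173840 / 234188 = 0.74231 m³
In qt: 0.74231 / 0.000946353 = 784.39 qt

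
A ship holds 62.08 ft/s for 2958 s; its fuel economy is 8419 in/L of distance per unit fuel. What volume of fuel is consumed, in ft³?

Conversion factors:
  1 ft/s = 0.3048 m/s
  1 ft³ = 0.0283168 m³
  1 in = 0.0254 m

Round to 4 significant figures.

62.08 ft/s → 18.922 m/s
d = v × t = 18.922 × 2958 = 55971.3 m
8419 in/L → 213843 m/m³
V = d / (distance per unit fuel) = 55971.3 / 213843 = 0.26174 m³
In ft³: 0.26174 / 0.0283168 = 9.24328 ft³

9.243 ft³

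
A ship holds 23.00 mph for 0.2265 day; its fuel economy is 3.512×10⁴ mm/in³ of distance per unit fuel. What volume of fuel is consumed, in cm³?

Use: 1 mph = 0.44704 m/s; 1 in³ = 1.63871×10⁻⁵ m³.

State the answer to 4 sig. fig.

23.00 mph → 10.2819 m/s
0.2265 day → 19569.6 s
d = v × t = 10.2819 × 19569.6 = 201213 m
3.512×10⁴ mm/in³ → 2.14315×10⁶ m/m³
V = d / (distance per unit fuel) = 201213 / 2.14315×10⁶ = 0.0938866 m³
In cm³: 0.0938866 / 10⁻⁶ = 93886.6 cm³

9.389×10⁴ cm³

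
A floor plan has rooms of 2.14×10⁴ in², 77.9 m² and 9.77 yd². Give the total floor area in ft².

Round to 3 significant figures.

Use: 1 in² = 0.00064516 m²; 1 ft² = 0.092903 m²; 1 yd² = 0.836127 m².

1080 ft²

2.14×10⁴ in² × 0.00064516 = 13.8064 m²
77.9 m² (already m²)
9.77 yd² × 0.836127 = 8.16896 m²
Combined: 13.8064 + 77.9 + 8.16896 = 99.8754 m²
In ft²: 99.8754 / 0.092903 = 1075.05 ft²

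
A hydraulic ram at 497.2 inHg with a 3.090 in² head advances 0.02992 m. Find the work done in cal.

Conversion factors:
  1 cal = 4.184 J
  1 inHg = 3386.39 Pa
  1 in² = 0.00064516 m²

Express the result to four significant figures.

497.2 inHg → 1.68371×10⁶ Pa
3.090 in² → 0.00199354 m²
F = P × A = 1.68371×10⁶ × 0.00199354 = 3356.54 N
W = F × d = 3356.54 × 0.02992 = 100.428 J
In cal: 100.428 / 4.184 = 24.0029 cal

24.00 cal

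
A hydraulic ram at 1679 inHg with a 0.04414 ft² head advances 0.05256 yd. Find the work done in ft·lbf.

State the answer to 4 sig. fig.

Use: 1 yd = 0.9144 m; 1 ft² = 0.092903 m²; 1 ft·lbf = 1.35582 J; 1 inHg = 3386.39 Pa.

826.5 ft·lbf

1679 inHg → 5.68575×10⁶ Pa
0.04414 ft² → 0.00410074 m²
F = P × A = 5.68575×10⁶ × 0.00410074 = 23315.8 N
0.05256 yd → 0.0480609 m
W = F × d = 23315.8 × 0.0480609 = 1120.58 J
In ft·lbf: 1120.58 / 1.35582 = 826.496 ft·lbf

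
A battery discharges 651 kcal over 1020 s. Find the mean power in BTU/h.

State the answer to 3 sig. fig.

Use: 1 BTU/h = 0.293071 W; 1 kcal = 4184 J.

9110 BTU/h

651 kcal × 4184 → 2.72378×10⁶ J
P = E / t = 2.72378×10⁶ J / 1020 s = 2670.37 W
2670.37 W ÷ (0.293071 W/BTU/h) = 9111.68 BTU/h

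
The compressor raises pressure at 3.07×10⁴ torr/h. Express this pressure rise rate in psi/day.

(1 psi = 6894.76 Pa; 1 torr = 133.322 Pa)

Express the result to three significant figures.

1.42×10⁴ psi/day

3.07×10⁴ torr/h × 133.322 Pa/torr ÷ 3600 s/h = 1136.94 Pa/s
1136.94 Pa/s ÷ 6894.76 Pa/psi × 86400 s/day = 14247.3 psi/day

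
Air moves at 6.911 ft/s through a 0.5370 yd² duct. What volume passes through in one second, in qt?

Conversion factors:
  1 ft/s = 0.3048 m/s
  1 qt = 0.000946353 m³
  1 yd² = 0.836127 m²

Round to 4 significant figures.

6.911 ft/s × 0.3048 = 2.10647 m/s
0.5370 yd² × 0.836127 = 0.449 m²
V = v × A × t = 2.10647 m/s × 0.449 m² × 1 s = 0.945805 m³
0.945805 m³ ÷ (0.000946353 m³/qt) = 999.421 qt

999.4 qt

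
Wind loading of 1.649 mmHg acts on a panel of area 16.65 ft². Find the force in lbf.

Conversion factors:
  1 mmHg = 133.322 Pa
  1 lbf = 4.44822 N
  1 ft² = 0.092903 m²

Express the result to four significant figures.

76.45 lbf

1.649 mmHg × 133.322 = 219.848 Pa
16.65 ft² × 0.092903 = 1.54683 m²
F = P × A = 219.848 Pa × 1.54683 m² = 340.067 N
340.067 N ÷ (4.44822 N/lbf) = 76.4501 lbf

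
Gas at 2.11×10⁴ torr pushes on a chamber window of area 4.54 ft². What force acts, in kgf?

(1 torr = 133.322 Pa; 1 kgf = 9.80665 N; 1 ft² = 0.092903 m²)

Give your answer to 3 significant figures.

1.21×10⁵ kgf

2.11×10⁴ torr × 133.322 = 2.81309×10⁶ Pa
4.54 ft² × 0.092903 = 0.42178 m²
F = P × A = 2.81309×10⁶ Pa × 0.42178 m² = 1.18651×10⁶ N
1.18651×10⁶ N ÷ (9.80665 N/kgf) = 120990 kgf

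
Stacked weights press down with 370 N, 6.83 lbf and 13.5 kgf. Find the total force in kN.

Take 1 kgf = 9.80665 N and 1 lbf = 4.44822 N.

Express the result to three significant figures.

370 N (already N)
6.83 lbf × 4.44822 → 30.3813 N
13.5 kgf × 9.80665 → 132.39 N
Total: 370 + 30.3813 + 132.39 = 532.771 N
In kN: 532.771 / 1000 = 0.532771 kN

0.533 kN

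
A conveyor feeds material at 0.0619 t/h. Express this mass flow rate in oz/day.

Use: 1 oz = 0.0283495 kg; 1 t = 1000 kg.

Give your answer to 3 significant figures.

0.0619 t/h × 1000 kg/t ÷ 3600 s/h = 0.0171944 kg/s
0.0171944 kg/s ÷ 0.0283495 kg/oz × 86400 s/day = 52402.9 oz/day

5.24×10⁴ oz/day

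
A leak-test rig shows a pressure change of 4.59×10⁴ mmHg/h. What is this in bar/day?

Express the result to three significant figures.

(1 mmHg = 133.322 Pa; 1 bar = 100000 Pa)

1470 bar/day

4.59×10⁴ mmHg/h × 133.322 Pa/mmHg ÷ 3600 s/h = 1699.86 Pa/s
1699.86 Pa/s ÷ 100000 Pa/bar × 86400 s/day = 1468.68 bar/day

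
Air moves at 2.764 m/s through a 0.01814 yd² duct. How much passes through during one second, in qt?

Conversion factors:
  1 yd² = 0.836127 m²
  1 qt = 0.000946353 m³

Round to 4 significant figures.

0.01814 yd² × 0.836127 = 0.0151673 m²
V = v × A × t = 2.764 m/s × 0.0151673 m² × 1 s = 0.0419224 m³
0.0419224 m³ ÷ (0.000946353 m³/qt) = 44.2989 qt

44.30 qt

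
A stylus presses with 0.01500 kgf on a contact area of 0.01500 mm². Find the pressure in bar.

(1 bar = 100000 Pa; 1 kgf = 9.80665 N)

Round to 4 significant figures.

0.01500 kgf × 9.80665 = 0.1471 N
0.01500 mm² × 10⁻⁶ = 1.5×10⁻⁸ m²
P = F / A = 0.1471 N / 1.5×10⁻⁸ m² = 9.80667×10⁶ Pa
9.80667×10⁶ Pa ÷ (100000 Pa/bar) = 98.0667 bar

98.07 bar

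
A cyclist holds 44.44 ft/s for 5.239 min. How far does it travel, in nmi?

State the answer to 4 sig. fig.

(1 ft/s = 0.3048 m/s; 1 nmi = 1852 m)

44.44 ft/s × 0.3048 = 13.5453 m/s
5.239 min × 60 = 314.34 s
d = v × t = 13.5453 m/s × 314.34 s = 4257.83 m
4257.83 m ÷ (1852 m/nmi) = 2.29904 nmi

2.299 nmi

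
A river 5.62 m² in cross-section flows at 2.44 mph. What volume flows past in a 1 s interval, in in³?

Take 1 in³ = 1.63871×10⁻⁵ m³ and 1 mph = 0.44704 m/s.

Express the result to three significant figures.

2.44 mph × 0.44704 → 1.09078 m/s
V = v × A × t = 1.09078 m/s × 5.62 m² × 1 s = 6.13018 m³
6.13018 m³ ÷ (1.63871×10⁻⁵ m³/in³) = 374086 in³

3.74×10⁵ in³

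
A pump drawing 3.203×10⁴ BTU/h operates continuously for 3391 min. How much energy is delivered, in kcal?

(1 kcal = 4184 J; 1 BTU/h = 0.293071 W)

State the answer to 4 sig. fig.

4.565×10⁵ kcal

3.203×10⁴ BTU/h × 0.293071 → 9387.06 W
3391 min × 60 → 203460 s
E = P × t = 9387.06 W × 203460 s = 1.90989×10⁹ J
1.90989×10⁹ J ÷ (4184 J/kcal) = 456475 kcal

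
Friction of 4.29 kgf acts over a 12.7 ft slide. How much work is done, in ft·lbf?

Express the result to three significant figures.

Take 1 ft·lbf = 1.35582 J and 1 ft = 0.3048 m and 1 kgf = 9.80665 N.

4.29 kgf × 9.80665 = 42.0705 N
12.7 ft × 0.3048 = 3.87096 m
W = F × d = 42.0705 N × 3.87096 m = 162.853 J
162.853 J ÷ (1.35582 J/ft·lbf) = 120.114 ft·lbf

120 ft·lbf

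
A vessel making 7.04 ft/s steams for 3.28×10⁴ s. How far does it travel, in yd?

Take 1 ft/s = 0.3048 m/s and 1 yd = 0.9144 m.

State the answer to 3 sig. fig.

7.04 ft/s × 0.3048 → 2.14579 m/s
d = v × t = 2.14579 m/s × 32800 s = 70381.9 m
70381.9 m ÷ (0.9144 m/yd) = 76970.6 yd

7.70×10⁴ yd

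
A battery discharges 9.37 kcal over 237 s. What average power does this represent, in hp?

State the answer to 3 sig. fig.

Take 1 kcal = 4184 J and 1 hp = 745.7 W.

0.222 hp

9.37 kcal × 4184 → 39204.1 J
P = E / t = 39204.1 J / 237 s = 165.418 W
165.418 W ÷ (745.7 W/hp) = 0.221829 hp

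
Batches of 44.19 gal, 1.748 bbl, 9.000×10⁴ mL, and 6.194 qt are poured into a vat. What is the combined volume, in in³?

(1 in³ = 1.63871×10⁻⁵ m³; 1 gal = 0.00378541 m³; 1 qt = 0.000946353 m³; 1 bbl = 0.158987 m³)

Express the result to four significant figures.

44.19 gal × 0.00378541 = 0.167277 m³
1.748 bbl × 0.158987 = 0.277909 m³
9.000×10⁴ mL × 10⁻⁶ = 0.09 m³
6.194 qt × 0.000946353 = 0.00586171 m³
Sum: 0.167277 + 0.277909 + 0.09 + 0.00586171 = 0.541048 m³
In in³: 0.541048 / 1.63871×10⁻⁵ = 33016.7 in³

3.302×10⁴ in³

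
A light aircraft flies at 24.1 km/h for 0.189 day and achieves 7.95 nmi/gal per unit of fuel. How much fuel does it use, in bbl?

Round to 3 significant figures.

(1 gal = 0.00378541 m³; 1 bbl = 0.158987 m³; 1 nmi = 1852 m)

24.1 km/h → 6.69444 m/s
0.189 day → 16329.6 s
d = v × t = 6.69444 × 16329.6 = 109318 m
7.95 nmi/gal → 3.88951×10⁶ m/m³
V = d / (distance per unit fuel) = 109318 / 3.88951×10⁶ = 0.0281059 m³
In bbl: 0.0281059 / 0.158987 = 0.176781 bbl

0.177 bbl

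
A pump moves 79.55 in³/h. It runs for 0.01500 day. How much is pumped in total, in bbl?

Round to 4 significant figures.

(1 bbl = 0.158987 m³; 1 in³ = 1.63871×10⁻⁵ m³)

0.002952 bbl

79.55 in³/h → 3.62109×10⁻⁷ m³/s
0.01500 day → 1296 s
V = Q × t = 3.62109×10⁻⁷ × 1296 = 4.69293×10⁻⁴ m³
In bbl: 4.69293×10⁻⁴ / 0.158987 = 0.00295177 bbl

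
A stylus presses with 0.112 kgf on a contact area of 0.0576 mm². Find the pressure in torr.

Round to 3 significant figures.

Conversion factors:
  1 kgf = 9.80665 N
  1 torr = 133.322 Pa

0.112 kgf × 9.80665 = 1.09834 N
0.0576 mm² × 10⁻⁶ = 5.76×10⁻⁸ m²
P = F / A = 1.09834 N / 5.76×10⁻⁸ m² = 1.90684×10⁷ Pa
1.90684×10⁷ Pa ÷ (133.322 Pa/torr) = 143025 torr

1.43×10⁵ torr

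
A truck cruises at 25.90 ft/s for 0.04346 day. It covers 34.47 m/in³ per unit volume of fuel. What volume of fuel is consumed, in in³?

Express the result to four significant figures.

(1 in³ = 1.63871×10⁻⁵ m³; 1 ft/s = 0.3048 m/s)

860.0 in³

25.90 ft/s → 7.89432 m/s
0.04346 day → 3754.94 s
d = v × t = 7.89432 × 3754.94 = 29642.7 m
34.47 m/in³ → 2.10348×10⁶ m/m³
V = d / (distance per unit fuel) = 29642.7 / 2.10348×10⁶ = 0.0140922 m³
In in³: 0.0140922 / 1.63871×10⁻⁵ = 859.957 in³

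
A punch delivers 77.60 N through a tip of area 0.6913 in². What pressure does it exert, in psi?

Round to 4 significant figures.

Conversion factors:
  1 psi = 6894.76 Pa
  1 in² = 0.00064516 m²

0.6913 in² × 0.00064516 = 4.45999×10⁻⁴ m²
P = F / A = 77.6 N / 4.45999×10⁻⁴ m² = 173991 Pa
173991 Pa ÷ (6894.76 Pa/psi) = 25.2353 psi

25.24 psi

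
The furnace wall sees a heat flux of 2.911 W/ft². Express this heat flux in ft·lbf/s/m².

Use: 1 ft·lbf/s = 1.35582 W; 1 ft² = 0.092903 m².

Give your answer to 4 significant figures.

23.11 ft·lbf/s/m²

2.911 W/ft² ÷ 0.092903 m²/ft² = 31.3338 W/m²
31.3338 W/m² ÷ 1.35582 W/ft·lbf/s = 23.1106 ft·lbf/s/m²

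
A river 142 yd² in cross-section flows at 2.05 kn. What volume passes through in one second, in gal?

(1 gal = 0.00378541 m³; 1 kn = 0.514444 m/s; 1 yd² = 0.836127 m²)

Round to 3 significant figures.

2.05 kn × 0.514444 → 1.05461 m/s
142 yd² × 0.836127 → 118.73 m²
V = v × A × t = 1.05461 m/s × 118.73 m² × 1 s = 125.214 m³
125.214 m³ ÷ (0.00378541 m³/gal) = 33078.1 gal

3.31×10⁴ gal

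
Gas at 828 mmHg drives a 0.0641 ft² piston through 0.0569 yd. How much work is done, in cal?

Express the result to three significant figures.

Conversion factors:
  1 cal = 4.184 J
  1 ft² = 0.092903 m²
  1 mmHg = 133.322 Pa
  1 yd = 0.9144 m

8.17 cal

828 mmHg → 110391 Pa
0.0641 ft² → 0.00595508 m²
F = P × A = 110391 × 0.00595508 = 657.387 N
0.0569 yd → 0.0520294 m
W = F × d = 657.387 × 0.0520294 = 34.2035 J
In cal: 34.2035 / 4.184 = 8.17483 cal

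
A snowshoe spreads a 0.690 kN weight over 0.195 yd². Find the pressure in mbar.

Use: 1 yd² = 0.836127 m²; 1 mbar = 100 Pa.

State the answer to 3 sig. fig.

42.3 mbar

0.690 kN × 1000 → 690 N
0.195 yd² × 0.836127 → 0.163045 m²
P = F / A = 690 N / 0.163045 m² = 4231.96 Pa
4231.96 Pa ÷ (100 Pa/mbar) = 42.3196 mbar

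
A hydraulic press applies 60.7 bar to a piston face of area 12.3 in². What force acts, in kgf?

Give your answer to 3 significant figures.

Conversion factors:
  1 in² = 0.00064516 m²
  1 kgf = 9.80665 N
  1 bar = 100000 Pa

4910 kgf

60.7 bar × 100000 → 6.07×10⁶ Pa
12.3 in² × 0.00064516 → 0.00793547 m²
F = P × A = 6.07×10⁶ Pa × 0.00793547 m² = 48168.3 N
48168.3 N ÷ (9.80665 N/kgf) = 4911.8 kgf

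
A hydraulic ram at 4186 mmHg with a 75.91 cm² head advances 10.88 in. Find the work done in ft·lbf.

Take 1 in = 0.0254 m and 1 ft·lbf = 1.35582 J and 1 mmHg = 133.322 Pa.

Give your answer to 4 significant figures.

863.5 ft·lbf

4186 mmHg → 558086 Pa
75.91 cm² → 0.007591 m²
F = P × A = 558086 × 0.007591 = 4236.43 N
10.88 in → 0.276352 m
W = F × d = 4236.43 × 0.276352 = 1170.75 J
In ft·lbf: 1170.75 / 1.35582 = 863.5 ft·lbf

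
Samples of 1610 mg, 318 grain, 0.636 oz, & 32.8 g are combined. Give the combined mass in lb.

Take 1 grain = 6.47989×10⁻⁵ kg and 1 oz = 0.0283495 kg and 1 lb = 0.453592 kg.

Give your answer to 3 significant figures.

0.161 lb

1610 mg × 10⁻⁶ → 0.00161 kg
318 grain × 6.47989×10⁻⁵ → 0.0206061 kg
0.636 oz × 0.0283495 → 0.0180303 kg
32.8 g × 0.001 → 0.0328 kg
Total: 0.00161 + 0.0206061 + 0.0180303 + 0.0328 = 0.0730464 kg
In lb: 0.0730464 / 0.453592 = 0.16104 lb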